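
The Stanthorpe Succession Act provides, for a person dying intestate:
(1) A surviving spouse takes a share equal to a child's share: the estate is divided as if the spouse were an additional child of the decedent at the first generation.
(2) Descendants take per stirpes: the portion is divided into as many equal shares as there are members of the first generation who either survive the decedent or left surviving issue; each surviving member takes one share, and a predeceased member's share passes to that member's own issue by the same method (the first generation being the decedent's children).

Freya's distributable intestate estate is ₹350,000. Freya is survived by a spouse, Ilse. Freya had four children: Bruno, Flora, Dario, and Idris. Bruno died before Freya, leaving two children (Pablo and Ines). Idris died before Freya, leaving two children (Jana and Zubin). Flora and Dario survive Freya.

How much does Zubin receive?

The spouse counts as an additional share at the children's level, so there are 5 primary shares of ₹70,000. Ilse takes one such share (₹70,000).
The children's combined portion (₹280,000) is divided into 4 shares of ₹70,000: Flora and Dario each take ₹70,000; Bruno's ₹70,000 share passes to Bruno's issue; Idris's ₹70,000 share passes to Idris's issue.
Bruno's share (₹70,000) is divided into 2 shares of ₹35,000: Pablo and Ines each take ₹35,000.
Idris's share (₹70,000) is divided into 2 shares of ₹35,000: Jana and Zubin each take ₹35,000.

Zubin receives ₹35,000.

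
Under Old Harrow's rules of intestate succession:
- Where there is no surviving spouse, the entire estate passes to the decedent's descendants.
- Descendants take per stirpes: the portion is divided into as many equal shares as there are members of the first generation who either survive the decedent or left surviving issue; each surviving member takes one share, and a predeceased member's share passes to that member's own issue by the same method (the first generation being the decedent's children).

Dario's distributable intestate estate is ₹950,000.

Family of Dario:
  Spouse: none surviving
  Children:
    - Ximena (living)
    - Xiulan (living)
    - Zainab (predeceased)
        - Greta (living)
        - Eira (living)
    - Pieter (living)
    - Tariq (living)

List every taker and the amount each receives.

The entire ₹950,000 passes to the descendants.
That amount (₹950,000) is divided into 5 shares of ₹190,000: Ximena, Xiulan, Pieter, and Tariq each take ₹190,000; Zainab's ₹190,000 share passes to Zainab's issue.
Zainab's share (₹190,000) is divided into 2 shares of ₹95,000: Greta and Eira each take ₹95,000.

Ximena: ₹190,000; Xiulan: ₹190,000; Greta: ₹95,000; Eira: ₹95,000; Pieter: ₹190,000; Tariq: ₹190,000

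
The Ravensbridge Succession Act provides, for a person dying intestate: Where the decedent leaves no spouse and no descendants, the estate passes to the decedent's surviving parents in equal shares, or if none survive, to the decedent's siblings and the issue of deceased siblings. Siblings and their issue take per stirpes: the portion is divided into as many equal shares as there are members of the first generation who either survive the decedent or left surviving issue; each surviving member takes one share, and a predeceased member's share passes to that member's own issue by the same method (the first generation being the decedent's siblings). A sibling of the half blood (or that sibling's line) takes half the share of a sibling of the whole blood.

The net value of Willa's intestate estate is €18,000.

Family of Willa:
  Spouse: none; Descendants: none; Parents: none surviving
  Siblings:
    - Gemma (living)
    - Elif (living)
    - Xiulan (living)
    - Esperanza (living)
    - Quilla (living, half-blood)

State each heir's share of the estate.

Gemma: €4,000; Elif: €4,000; Xiulan: €4,000; Esperanza: €4,000; Quilla: €2,000

The entire €18,000 passes to the siblings and their issue.
Counting each half-blood sibling's line as half a unit, there are 9/2 units in €18,000, so one unit is €4,000. Whole-blood lines (Gemma, Elif, Xiulan, and Esperanza) take €4,000 each; half-blood lines (Quilla) take €2,000 each.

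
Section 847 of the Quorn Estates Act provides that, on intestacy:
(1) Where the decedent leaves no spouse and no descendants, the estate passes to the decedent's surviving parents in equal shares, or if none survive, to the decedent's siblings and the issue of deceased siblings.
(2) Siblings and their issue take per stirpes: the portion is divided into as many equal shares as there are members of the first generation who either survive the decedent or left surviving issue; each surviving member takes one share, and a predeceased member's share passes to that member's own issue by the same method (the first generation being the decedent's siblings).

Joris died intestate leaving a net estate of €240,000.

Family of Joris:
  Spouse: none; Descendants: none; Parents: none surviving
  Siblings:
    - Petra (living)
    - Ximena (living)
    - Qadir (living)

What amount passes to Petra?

Petra receives €80,000.

The entire €240,000 passes to the siblings and their issue.
That amount (€240,000) is divided into 3 shares of €80,000: Petra, Ximena, and Qadir each take €80,000.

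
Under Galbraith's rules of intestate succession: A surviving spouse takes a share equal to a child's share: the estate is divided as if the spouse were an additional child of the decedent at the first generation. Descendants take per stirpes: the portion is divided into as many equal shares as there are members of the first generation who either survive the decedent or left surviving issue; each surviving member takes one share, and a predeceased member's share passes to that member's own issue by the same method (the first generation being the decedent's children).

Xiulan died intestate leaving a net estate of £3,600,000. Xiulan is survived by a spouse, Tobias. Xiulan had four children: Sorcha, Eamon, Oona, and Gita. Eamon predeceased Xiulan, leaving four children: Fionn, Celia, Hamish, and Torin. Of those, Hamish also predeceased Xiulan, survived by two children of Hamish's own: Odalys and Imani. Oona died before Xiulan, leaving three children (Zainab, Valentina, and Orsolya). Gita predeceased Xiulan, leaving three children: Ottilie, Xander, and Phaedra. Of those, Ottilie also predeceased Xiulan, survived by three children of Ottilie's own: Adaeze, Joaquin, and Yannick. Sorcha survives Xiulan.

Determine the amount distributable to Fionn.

Fionn receives £180,000.

The spouse counts as an additional share at the children's level, so there are 5 primary shares of £720,000. Tobias takes one such share (£720,000).
The children's combined portion (£2,880,000) is divided into 4 shares of £720,000: Sorcha takes £720,000; Eamon's £720,000 share passes to Eamon's issue; Oona's £720,000 share passes to Oona's issue; Gita's £720,000 share passes to Gita's issue.
Eamon's share (£720,000) is divided into 4 shares of £180,000: Fionn, Celia, and Torin each take £180,000; Hamish's £180,000 share passes to Hamish's issue.
Hamish's share (£180,000) is divided into 2 shares of £90,000: Odalys and Imani each take £90,000.
Oona's share (£720,000) is divided into 3 shares of £240,000: Zainab, Valentina, and Orsolya each take £240,000.
Gita's share (£720,000) is divided into 3 shares of £240,000: Xander and Phaedra each take £240,000; Ottilie's £240,000 share passes to Ottilie's issue.
Ottilie's share (£240,000) is divided into 3 shares of £80,000: Adaeze, Joaquin, and Yannick each take £80,000.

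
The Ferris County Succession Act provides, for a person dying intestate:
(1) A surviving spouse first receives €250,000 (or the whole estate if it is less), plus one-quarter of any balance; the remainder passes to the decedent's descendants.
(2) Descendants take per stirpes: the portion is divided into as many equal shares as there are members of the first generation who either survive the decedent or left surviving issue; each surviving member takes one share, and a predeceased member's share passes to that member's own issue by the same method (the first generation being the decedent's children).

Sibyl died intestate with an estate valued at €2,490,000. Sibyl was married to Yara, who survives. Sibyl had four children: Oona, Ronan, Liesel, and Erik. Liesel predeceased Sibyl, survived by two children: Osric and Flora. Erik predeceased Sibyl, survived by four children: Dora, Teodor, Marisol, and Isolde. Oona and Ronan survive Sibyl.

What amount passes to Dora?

Yara first takes €250,000, leaving a balance of €2,240,000. Yara then takes one-quarter of the balance (€560,000), for a total of €810,000. The remaining €1,680,000 passes to the descendants.
The descendants' portion (€1,680,000) is divided into 4 shares of €420,000: Oona and Ronan each take €420,000; Liesel's €420,000 share passes to Liesel's issue; Erik's €420,000 share passes to Erik's issue.
Liesel's share (€420,000) is divided into 2 shares of €210,000: Osric and Flora each take €210,000.
Erik's share (€420,000) is divided into 4 shares of €105,000: Dora, Teodor, Marisol, and Isolde each take €105,000.

Dora receives €105,000.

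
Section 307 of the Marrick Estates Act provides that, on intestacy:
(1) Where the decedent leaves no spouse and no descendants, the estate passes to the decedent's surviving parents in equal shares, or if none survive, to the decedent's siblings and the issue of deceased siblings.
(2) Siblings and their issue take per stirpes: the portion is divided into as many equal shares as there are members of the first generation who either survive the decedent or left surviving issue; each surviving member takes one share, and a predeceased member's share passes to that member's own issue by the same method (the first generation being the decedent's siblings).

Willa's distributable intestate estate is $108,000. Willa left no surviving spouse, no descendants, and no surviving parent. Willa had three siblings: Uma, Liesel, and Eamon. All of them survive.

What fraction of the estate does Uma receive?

Uma receives 1/3 of the estate.

The entire $108,000 passes to the siblings and their issue.
That amount ($108,000) is divided into 3 shares of $36,000: Uma, Liesel, and Eamon each take $36,000.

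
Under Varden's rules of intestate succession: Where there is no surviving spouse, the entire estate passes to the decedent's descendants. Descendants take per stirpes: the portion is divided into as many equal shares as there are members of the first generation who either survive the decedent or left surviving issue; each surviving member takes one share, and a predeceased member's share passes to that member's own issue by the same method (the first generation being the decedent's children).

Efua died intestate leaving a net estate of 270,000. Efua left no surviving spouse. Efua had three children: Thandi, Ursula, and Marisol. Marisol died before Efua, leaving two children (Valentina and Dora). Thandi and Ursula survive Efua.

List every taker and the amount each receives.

The entire 270,000 passes to the descendants.
That amount (270,000) is divided into 3 shares of 90,000: Thandi and Ursula each take 90,000; Marisol's 90,000 share passes to Marisol's issue.
Marisol's share (90,000) is divided into 2 shares of 45,000: Valentina and Dora each take 45,000.

Thandi: 90,000; Ursula: 90,000; Valentina: 45,000; Dora: 45,000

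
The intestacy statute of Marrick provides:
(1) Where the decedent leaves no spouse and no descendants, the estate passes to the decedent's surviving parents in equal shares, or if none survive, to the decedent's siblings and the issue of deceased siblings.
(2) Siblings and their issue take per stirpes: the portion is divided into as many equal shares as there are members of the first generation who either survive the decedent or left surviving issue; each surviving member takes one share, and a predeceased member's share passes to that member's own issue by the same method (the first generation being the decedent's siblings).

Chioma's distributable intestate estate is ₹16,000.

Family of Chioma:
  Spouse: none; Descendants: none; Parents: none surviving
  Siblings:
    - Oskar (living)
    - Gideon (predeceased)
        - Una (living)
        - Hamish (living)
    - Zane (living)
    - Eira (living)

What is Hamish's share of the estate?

Hamish receives ₹2,000.

The entire ₹16,000 passes to the siblings and their issue.
That amount (₹16,000) is divided into 4 shares of ₹4,000: Oskar, Zane, and Eira each take ₹4,000; Gideon's ₹4,000 share passes to Gideon's issue.
Gideon's share (₹4,000) is divided into 2 shares of ₹2,000: Una and Hamish each take ₹2,000.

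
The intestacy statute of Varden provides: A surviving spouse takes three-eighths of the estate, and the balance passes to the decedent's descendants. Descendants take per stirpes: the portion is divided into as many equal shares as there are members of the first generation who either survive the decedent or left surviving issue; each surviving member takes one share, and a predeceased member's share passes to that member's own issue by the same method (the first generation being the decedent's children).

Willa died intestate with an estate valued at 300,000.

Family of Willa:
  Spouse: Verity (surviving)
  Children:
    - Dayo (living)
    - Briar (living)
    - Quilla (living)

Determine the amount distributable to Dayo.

Dayo receives 62,500.

Verity takes three-eighths of 300,000 = 112,500. The remaining 187,500 passes to the descendants.
The descendants' portion (187,500) is divided into 3 shares of 62,500: Dayo, Briar, and Quilla each take 62,500.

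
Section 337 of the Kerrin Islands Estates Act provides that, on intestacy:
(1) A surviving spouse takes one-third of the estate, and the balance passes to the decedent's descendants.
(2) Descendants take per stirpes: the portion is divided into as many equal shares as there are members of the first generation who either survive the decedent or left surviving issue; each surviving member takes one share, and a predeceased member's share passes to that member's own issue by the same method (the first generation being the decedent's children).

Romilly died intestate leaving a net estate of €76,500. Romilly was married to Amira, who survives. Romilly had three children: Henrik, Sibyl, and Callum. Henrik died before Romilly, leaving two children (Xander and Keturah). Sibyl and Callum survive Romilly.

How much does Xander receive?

Xander receives €8,500.

Amira takes one-third of €76,500 = €25,500. The remaining €51,000 passes to the descendants.
The descendants' portion (€51,000) is divided into 3 shares of €17,000: Sibyl and Callum each take €17,000; Henrik's €17,000 share passes to Henrik's issue.
Henrik's share (€17,000) is divided into 2 shares of €8,500: Xander and Keturah each take €8,500.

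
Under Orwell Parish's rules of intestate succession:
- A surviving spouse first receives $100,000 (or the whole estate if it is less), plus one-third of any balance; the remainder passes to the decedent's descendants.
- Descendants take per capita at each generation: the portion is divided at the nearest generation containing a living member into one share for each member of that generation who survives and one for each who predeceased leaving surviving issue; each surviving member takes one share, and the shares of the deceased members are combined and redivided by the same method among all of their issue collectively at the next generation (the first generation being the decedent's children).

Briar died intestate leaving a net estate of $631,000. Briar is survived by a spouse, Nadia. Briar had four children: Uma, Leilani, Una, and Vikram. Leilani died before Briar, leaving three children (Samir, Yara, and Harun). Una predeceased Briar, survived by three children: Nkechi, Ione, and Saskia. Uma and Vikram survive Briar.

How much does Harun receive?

Harun receives $29,500.

Nadia first takes $100,000, leaving a balance of $531,000. Nadia then takes one-third of the balance ($177,000), for a total of $277,000. The remaining $354,000 passes to the descendants.
The descendants' portion ($354,000) is divided at the children's generation into 4 shares of $88,500. Uma and Vikram each take $88,500. The 2 shares of the deceased (Leilani and Una) are combined into a pool of $177,000.
That pool ($177,000) is divided at the grandchildren's generation equally among Samir, Yara, Harun, Nkechi, Ione, and Saskia: $29,500 each.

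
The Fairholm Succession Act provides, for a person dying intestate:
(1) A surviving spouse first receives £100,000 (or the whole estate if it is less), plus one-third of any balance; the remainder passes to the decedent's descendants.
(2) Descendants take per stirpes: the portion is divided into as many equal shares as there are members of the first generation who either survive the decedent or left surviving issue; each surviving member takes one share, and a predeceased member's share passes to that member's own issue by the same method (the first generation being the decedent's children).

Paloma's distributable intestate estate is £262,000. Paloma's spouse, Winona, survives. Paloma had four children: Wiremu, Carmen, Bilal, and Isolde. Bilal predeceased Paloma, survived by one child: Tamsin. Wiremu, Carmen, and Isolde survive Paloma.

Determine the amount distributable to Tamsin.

Tamsin receives £27,000.

Winona first takes £100,000, leaving a balance of £162,000. Winona then takes one-third of the balance (£54,000), for a total of £154,000. The remaining £108,000 passes to the descendants.
The descendants' portion (£108,000) is divided into 4 shares of £27,000: Wiremu, Carmen, and Isolde each take £27,000; Bilal's £27,000 share passes to Bilal's issue.
Bilal's share (£27,000) passes entirely to Tamsin.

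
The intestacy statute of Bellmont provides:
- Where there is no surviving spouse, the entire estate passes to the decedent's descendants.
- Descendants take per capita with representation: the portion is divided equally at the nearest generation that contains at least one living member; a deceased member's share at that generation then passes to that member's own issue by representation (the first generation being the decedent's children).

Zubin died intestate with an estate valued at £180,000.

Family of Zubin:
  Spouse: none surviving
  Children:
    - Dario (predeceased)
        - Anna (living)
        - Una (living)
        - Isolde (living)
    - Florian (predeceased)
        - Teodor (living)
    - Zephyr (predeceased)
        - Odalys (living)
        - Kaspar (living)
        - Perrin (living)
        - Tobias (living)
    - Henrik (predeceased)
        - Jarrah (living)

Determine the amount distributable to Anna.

The entire £180,000 passes to the descendants.
No child survives, so the initial division is made at the grandchildren's generation.
That amount (£180,000) is divided into 9 shares of £20,000: Anna, Una, Isolde, Teodor, Odalys, Kaspar, Perrin, Tobias, and Jarrah each take £20,000.

Anna receives £20,000.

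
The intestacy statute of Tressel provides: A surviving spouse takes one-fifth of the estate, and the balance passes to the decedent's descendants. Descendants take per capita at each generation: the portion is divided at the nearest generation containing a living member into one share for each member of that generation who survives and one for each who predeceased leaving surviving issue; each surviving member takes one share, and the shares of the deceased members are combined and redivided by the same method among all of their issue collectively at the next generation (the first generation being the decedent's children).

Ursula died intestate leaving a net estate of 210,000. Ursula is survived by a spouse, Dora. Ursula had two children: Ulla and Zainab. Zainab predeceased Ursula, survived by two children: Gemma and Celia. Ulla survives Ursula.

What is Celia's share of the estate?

Dora takes one-fifth of 210,000 = 42,000. The remaining 168,000 passes to the descendants.
The descendants' portion (168,000) is divided at the children's generation into 2 shares of 84,000. Ulla takes 84,000. The remaining share for the deceased Zainab (84,000) is carried to the next generation.
That pool (84,000) is divided at the grandchildren's generation equally among Gemma and Celia: 42,000 each.

Celia receives 42,000.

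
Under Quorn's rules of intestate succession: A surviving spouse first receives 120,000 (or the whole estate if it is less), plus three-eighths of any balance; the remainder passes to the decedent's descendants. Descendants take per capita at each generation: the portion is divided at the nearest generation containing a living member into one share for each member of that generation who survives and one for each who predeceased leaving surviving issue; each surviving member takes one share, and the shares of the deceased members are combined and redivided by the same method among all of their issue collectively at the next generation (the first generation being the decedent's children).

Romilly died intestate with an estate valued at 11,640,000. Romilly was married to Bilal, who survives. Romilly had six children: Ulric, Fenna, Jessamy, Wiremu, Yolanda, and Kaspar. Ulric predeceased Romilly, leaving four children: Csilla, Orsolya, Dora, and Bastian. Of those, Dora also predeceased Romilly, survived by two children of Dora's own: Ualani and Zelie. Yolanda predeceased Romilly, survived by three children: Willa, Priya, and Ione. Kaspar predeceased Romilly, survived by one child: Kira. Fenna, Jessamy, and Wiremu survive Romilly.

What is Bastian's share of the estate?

Bastian receives 450,000.

Bilal first takes 120,000, leaving a balance of 11,520,000. Bilal then takes three-eighths of the balance (4,320,000), for a total of 4,440,000. The remaining 7,200,000 passes to the descendants.
The descendants' portion (7,200,000) is divided at the children's generation into 6 shares of 1,200,000. Fenna, Jessamy, and Wiremu each take 1,200,000. The 3 shares of the deceased (Ulric, Yolanda, and Kaspar) are combined into a pool of 3,600,000.
That pool (3,600,000) is divided at the grandchildren's generation into 8 shares of 450,000. Csilla, Orsolya, Bastian, Willa, Priya, Ione, and Kira each take 450,000. The remaining share for the deceased Dora (450,000) is carried to the next generation.
That pool (450,000) is divided at the great-grandchildren's generation equally among Ualani and Zelie: 225,000 each.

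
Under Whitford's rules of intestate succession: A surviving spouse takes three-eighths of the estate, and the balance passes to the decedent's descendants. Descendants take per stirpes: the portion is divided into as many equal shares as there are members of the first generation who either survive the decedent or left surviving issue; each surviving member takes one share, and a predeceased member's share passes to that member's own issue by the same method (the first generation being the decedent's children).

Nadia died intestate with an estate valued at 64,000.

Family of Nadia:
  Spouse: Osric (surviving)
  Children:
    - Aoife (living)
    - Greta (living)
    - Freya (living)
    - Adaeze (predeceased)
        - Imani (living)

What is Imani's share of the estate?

Imani receives 10,000.

Osric takes three-eighths of 64,000 = 24,000. The remaining 40,000 passes to the descendants.
The descendants' portion (40,000) is divided into 4 shares of 10,000: Aoife, Greta, and Freya each take 10,000; Adaeze's 10,000 share passes to Adaeze's issue.
Adaeze's share (10,000) passes entirely to Imani.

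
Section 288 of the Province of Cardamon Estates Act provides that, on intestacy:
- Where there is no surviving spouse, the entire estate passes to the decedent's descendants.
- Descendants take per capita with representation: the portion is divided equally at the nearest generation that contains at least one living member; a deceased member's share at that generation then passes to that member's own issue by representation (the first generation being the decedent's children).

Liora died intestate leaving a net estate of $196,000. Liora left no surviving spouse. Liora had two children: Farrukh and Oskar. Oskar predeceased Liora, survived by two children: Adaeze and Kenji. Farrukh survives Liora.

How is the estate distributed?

Farrukh: $98,000; Adaeze: $49,000; Kenji: $49,000

The entire $196,000 passes to the descendants.
That amount ($196,000) is divided into 2 shares of $98,000: Farrukh takes $98,000; Oskar's $98,000 share passes to Oskar's issue.
Oskar's share ($98,000) is divided into 2 shares of $49,000: Adaeze and Kenji each take $49,000.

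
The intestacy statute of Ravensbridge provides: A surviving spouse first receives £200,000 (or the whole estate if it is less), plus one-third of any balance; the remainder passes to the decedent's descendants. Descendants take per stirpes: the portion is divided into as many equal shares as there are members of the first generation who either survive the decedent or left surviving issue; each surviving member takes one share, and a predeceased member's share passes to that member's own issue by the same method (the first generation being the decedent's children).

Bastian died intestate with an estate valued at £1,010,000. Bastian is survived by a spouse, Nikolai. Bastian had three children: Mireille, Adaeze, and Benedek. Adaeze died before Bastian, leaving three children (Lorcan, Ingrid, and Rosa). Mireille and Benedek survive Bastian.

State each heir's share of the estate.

Nikolai: £470,000; Mireille: £180,000; Lorcan: £60,000; Ingrid: £60,000; Rosa: £60,000; Benedek: £180,000

Nikolai first takes £200,000, leaving a balance of £810,000. Nikolai then takes one-third of the balance (£270,000), for a total of £470,000. The remaining £540,000 passes to the descendants.
The descendants' portion (£540,000) is divided into 3 shares of £180,000: Mireille and Benedek each take £180,000; Adaeze's £180,000 share passes to Adaeze's issue.
Adaeze's share (£180,000) is divided into 3 shares of £60,000: Lorcan, Ingrid, and Rosa each take £60,000.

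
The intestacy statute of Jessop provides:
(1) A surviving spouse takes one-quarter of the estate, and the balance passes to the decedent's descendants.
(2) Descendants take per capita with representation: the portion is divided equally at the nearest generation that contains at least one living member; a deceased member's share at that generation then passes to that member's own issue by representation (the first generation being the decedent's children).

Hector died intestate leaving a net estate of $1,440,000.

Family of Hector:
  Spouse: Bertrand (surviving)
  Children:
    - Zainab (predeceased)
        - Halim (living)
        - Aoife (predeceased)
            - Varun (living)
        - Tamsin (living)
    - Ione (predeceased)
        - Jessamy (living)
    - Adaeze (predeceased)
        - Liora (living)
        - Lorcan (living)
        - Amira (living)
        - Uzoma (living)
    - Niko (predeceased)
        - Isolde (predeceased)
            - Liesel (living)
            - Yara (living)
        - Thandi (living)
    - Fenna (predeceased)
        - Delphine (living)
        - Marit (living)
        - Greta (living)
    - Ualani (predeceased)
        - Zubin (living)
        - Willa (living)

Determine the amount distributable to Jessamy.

Jessamy receives $72,000.

Bertrand takes one-quarter of $1,440,000 = $360,000. The remaining $1,080,000 passes to the descendants.
No child survives, so the initial division is made at the grandchildren's generation.
The descendants' portion ($1,080,000) is divided into 15 shares of $72,000: Halim, Tamsin, Jessamy, Liora, Lorcan, Amira, Uzoma, Thandi, Delphine, Marit, Greta, Zubin, and Willa each take $72,000; Aoife's $72,000 share passes to Aoife's issue; Isolde's $72,000 share passes to Isolde's issue.
Aoife's share ($72,000) passes entirely to Varun.
Isolde's share ($72,000) is divided into 2 shares of $36,000: Liesel and Yara each take $36,000.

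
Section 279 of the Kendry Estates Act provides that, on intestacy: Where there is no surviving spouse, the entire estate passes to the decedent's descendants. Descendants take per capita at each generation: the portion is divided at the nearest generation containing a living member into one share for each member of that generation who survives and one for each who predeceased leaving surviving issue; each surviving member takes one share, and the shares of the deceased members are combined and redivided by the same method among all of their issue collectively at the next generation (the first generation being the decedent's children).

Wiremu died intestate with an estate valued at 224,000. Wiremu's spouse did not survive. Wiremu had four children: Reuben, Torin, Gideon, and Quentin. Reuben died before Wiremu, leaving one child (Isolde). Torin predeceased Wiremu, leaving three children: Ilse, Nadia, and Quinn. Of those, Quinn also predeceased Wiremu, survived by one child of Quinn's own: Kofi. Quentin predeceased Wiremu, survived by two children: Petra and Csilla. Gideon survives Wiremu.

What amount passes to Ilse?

The entire 224,000 passes to the descendants.
That amount (224,000) is divided at the children's generation into 4 shares of 56,000. Gideon takes 56,000. The 3 shares of the deceased (Reuben, Torin, and Quentin) are combined into a pool of 168,000.
That pool (168,000) is divided at the grandchildren's generation into 6 shares of 28,000. Isolde, Ilse, Nadia, Petra, and Csilla each take 28,000. The remaining share for the deceased Quinn (28,000) is carried to the next generation.
That pool (28,000) passes entirely to Kofi, the sole taker at the great-grandchildren's generation.

Ilse receives 28,000.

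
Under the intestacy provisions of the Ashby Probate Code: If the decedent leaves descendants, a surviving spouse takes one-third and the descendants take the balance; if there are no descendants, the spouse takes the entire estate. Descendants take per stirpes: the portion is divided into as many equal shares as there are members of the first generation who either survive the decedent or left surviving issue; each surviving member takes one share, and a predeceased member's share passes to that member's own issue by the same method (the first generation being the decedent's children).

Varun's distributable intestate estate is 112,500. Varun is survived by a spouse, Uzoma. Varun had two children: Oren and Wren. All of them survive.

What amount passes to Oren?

Uzoma takes one-third of 112,500 = 37,500. The remaining 75,000 passes to the descendants.
The descendants' portion (75,000) is divided into 2 shares of 37,500: Oren and Wren each take 37,500.

Oren receives 37,500.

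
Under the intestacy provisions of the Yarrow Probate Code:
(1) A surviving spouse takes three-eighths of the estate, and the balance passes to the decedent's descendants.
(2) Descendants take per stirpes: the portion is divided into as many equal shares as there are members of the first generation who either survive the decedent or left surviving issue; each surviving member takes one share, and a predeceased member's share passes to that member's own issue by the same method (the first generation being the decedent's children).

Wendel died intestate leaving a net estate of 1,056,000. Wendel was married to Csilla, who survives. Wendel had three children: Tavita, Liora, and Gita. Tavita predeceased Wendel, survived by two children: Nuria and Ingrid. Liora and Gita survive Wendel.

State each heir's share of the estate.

Csilla: 396,000; Nuria: 110,000; Ingrid: 110,000; Liora: 220,000; Gita: 220,000

Csilla takes three-eighths of 1,056,000 = 396,000. The remaining 660,000 passes to the descendants.
The descendants' portion (660,000) is divided into 3 shares of 220,000: Liora and Gita each take 220,000; Tavita's 220,000 share passes to Tavita's issue.
Tavita's share (220,000) is divided into 2 shares of 110,000: Nuria and Ingrid each take 110,000.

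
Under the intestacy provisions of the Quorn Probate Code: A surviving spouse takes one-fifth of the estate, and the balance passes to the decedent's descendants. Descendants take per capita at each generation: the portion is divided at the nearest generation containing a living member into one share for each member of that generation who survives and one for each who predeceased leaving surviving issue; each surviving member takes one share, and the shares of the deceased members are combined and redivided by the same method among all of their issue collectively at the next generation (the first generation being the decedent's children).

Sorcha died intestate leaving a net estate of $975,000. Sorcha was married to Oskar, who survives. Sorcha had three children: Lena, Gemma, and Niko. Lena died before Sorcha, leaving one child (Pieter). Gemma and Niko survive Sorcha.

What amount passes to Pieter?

Pieter receives $260,000.

Oskar takes one-fifth of $975,000 = $195,000. The remaining $780,000 passes to the descendants.
The descendants' portion ($780,000) is divided at the children's generation into 3 shares of $260,000. Gemma and Niko each take $260,000. The remaining share for the deceased Lena ($260,000) is carried to the next generation.
That pool ($260,000) passes entirely to Pieter, the sole taker at the grandchildren's generation.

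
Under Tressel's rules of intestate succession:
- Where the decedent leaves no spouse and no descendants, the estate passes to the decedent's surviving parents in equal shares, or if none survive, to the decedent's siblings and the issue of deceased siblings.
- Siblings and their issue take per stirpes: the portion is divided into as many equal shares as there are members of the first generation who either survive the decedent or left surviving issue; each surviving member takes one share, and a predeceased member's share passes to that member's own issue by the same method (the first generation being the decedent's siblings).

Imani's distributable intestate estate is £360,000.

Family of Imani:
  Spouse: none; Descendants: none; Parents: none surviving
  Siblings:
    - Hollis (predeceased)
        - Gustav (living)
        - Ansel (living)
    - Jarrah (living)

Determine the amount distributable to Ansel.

The entire £360,000 passes to the siblings and their issue.
That amount (£360,000) is divided into 2 shares of £180,000: Jarrah takes £180,000; Hollis's £180,000 share passes to Hollis's issue.
Hollis's share (£180,000) is divided into 2 shares of £90,000: Gustav and Ansel each take £90,000.

Ansel receives £90,000.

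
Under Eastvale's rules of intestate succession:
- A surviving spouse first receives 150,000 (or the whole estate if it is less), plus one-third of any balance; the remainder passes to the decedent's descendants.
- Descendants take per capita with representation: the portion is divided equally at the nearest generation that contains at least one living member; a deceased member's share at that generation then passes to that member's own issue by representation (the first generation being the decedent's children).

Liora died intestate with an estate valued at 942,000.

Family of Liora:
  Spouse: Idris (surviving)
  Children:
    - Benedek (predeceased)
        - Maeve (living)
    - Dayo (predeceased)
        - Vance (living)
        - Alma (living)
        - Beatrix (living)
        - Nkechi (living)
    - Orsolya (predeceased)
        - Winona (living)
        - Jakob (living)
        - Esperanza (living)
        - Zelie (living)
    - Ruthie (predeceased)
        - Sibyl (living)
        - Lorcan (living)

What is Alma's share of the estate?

Alma receives 48,000.

Idris first takes 150,000, leaving a balance of 792,000. Idris then takes one-third of the balance (264,000), for a total of 414,000. The remaining 528,000 passes to the descendants.
No child survives, so the initial division is made at the grandchildren's generation.
The descendants' portion (528,000) is divided into 11 shares of 48,000: Maeve, Vance, Alma, Beatrix, Nkechi, Winona, Jakob, Esperanza, Zelie, Sibyl, and Lorcan each take 48,000.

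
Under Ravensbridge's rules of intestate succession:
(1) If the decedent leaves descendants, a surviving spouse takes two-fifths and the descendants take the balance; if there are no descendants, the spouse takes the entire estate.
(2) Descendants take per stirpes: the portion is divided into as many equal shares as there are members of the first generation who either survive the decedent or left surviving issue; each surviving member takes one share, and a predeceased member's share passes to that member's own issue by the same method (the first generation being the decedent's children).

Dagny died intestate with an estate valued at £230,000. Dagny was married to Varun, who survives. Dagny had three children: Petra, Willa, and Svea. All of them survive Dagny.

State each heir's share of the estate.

Varun takes two-fifths of £230,000 = £92,000. The remaining £138,000 passes to the descendants.
The descendants' portion (£138,000) is divided into 3 shares of £46,000: Petra, Willa, and Svea each take £46,000.

Varun: £92,000; Petra: £46,000; Willa: £46,000; Svea: £46,000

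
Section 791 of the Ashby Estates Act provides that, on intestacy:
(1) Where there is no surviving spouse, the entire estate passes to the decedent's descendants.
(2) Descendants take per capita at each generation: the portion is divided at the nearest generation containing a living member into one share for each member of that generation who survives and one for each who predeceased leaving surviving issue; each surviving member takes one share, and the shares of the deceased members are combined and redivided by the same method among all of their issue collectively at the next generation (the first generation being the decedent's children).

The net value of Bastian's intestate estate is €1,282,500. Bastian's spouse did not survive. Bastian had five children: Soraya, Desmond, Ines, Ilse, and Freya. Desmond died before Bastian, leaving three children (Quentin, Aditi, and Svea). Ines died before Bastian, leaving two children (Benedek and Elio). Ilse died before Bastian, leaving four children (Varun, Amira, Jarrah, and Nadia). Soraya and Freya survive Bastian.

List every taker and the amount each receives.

The entire €1,282,500 passes to the descendants.
That amount (€1,282,500) is divided at the children's generation into 5 shares of €256,500. Soraya and Freya each take €256,500. The 3 shares of the deceased (Desmond, Ines, and Ilse) are combined into a pool of €769,500.
That pool (€769,500) is divided at the grandchildren's generation equally among Quentin, Aditi, Svea, Benedek, Elio, Varun, Amira, Jarrah, and Nadia: €85,500 each.

Soraya: €256,500; Quentin: €85,500; Aditi: €85,500; Svea: €85,500; Benedek: €85,500; Elio: €85,500; Varun: €85,500; Amira: €85,500; Jarrah: €85,500; Nadia: €85,500; Freya: €256,500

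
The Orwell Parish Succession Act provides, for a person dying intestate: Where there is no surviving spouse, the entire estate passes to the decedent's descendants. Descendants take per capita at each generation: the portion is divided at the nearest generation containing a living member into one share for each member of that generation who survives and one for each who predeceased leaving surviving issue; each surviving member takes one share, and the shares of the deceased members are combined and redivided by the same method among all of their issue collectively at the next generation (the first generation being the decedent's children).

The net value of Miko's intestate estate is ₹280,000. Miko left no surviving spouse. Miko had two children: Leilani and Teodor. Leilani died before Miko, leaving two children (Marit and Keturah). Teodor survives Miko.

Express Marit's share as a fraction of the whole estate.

Marit receives 1/4 of the estate.

The entire ₹280,000 passes to the descendants.
That amount (₹280,000) is divided at the children's generation into 2 shares of ₹140,000. Teodor takes ₹140,000. The remaining share for the deceased Leilani (₹140,000) is carried to the next generation.
That pool (₹140,000) is divided at the grandchildren's generation equally among Marit and Keturah: ₹70,000 each.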